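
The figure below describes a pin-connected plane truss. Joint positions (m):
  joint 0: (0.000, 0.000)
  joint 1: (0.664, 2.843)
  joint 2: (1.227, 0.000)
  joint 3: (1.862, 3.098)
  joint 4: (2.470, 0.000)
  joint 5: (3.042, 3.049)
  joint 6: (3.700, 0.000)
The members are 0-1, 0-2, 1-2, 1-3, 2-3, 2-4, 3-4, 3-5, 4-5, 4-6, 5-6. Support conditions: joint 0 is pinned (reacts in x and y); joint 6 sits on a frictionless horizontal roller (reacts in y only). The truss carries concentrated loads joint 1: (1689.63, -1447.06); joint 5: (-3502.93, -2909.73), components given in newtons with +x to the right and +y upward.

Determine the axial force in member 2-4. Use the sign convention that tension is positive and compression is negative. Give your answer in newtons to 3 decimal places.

-532.658

N=7 nodes, M=11 members, R=3 reactions → 2N=14, M+R=14
member 0 (0-1): L=2.9195, (cx,cy)=(0.2274,0.9738)
member 1 (0-2): L=1.2270, (cx,cy)=(1.0000,0.0000)
member 2 (1-2): L=2.8982, (cx,cy)=(0.1943,-0.9810)
member 3 (1-3): L=1.2248, (cx,cy)=(0.9781,0.2082)
member 4 (2-3): L=3.1624, (cx,cy)=(0.2008,0.9796)
member 5 (2-4): L=1.2430, (cx,cy)=(1.0000,0.0000)
member 6 (3-4): L=3.1571, (cx,cy)=(0.1926,-0.9813)
member 7 (3-5): L=1.1810, (cx,cy)=(0.9991,-0.0415)
member 8 (4-5): L=3.1022, (cx,cy)=(0.1844,0.9829)
member 9 (4-6): L=1.2300, (cx,cy)=(1.0000,0.0000)
member 10 (5-6): L=3.1192, (cx,cy)=(0.2110,-0.9775)
solve A·x = −loads:
  F[0-1] = -3381.7858 N (compression)
  F[0-2] = -1044.1624 N (compression)
  F[1-2] = +1293.8870 N (tension)
  F[1-3] = -2770.8291 N (compression)
  F[2-3] = -1295.6271 N (compression)
  F[2-4] = -532.6575 N (compression)
  F[3-4] = +2023.5020 N (tension)
  F[3-5] = -3362.8580 N (compression)
  F[4-5] = -2020.2634 N (compression)
  F[4-6] = +229.5404 N (tension)
  F[5-6] = -1088.1165 N (compression)
  Rx@0 = +1813.3000 N
  Ry@0 = +3293.1600 N
  Ry@6 = +1063.6300 N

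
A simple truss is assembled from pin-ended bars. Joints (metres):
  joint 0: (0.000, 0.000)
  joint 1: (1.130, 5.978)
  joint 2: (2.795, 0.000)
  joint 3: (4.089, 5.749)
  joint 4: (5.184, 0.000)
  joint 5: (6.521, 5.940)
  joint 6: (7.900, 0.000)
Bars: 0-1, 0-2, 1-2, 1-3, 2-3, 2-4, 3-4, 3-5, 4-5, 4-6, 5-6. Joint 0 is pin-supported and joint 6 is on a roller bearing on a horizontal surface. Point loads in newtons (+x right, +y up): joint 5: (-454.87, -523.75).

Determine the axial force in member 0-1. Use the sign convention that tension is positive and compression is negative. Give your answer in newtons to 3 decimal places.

-441.116

N=7 nodes, M=11 members, R=3 reactions → 2N=14, M+R=14
member 0 (0-1): L=6.0839, (cx,cy)=(0.1857,0.9826)
member 1 (0-2): L=2.7950, (cx,cy)=(1.0000,0.0000)
member 2 (1-2): L=6.2055, (cx,cy)=(0.2683,-0.9633)
member 3 (1-3): L=2.9678, (cx,cy)=(0.9970,-0.0772)
member 4 (2-3): L=5.8928, (cx,cy)=(0.2196,0.9756)
member 5 (2-4): L=2.3890, (cx,cy)=(1.0000,0.0000)
member 6 (3-4): L=5.8524, (cx,cy)=(0.1871,-0.9823)
member 7 (3-5): L=2.4395, (cx,cy)=(0.9969,0.0783)
member 8 (4-5): L=6.0886, (cx,cy)=(0.2196,0.9756)
member 9 (4-6): L=2.7160, (cx,cy)=(1.0000,0.0000)
member 10 (5-6): L=6.0980, (cx,cy)=(0.2261,-0.9741)
solve A·x = −loads:
  F[0-1] = -441.1161 N (compression)
  F[0-2] = -372.9383 N (compression)
  F[1-2] = +466.5775 N (tension)
  F[1-3] = -207.7378 N (compression)
  F[2-3] = -460.7144 N (compression)
  F[2-4] = -146.5837 N (compression)
  F[3-4] = +410.4459 N (tension)
  F[3-5] = -386.2682 N (compression)
  F[4-5] = -413.2849 N (compression)
  F[4-6] = +20.9658 N (tension)
  F[5-6] = -92.7113 N (compression)
  Rx@0 = +454.8700 N
  Ry@0 = +433.4404 N
  Ry@6 = +90.3096 N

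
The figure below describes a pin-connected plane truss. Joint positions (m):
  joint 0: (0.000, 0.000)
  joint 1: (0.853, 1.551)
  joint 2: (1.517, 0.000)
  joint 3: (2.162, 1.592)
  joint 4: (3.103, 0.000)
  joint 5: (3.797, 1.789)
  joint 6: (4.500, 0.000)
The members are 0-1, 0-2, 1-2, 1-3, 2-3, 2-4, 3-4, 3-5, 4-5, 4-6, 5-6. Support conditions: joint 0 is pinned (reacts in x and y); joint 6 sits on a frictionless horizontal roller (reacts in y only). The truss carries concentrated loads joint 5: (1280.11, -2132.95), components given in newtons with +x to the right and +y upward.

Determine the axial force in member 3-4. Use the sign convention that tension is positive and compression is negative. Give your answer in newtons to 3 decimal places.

N=7 nodes, M=11 members, R=3 reactions → 2N=14, M+R=14
member 0 (0-1): L=1.7701, (cx,cy)=(0.4819,0.8762)
member 1 (0-2): L=1.5170, (cx,cy)=(1.0000,0.0000)
member 2 (1-2): L=1.6872, (cx,cy)=(0.3936,-0.9193)
member 3 (1-3): L=1.3096, (cx,cy)=(0.9995,0.0313)
member 4 (2-3): L=1.7177, (cx,cy)=(0.3755,0.9268)
member 5 (2-4): L=1.5860, (cx,cy)=(1.0000,0.0000)
member 6 (3-4): L=1.8493, (cx,cy)=(0.5088,-0.8609)
member 7 (3-5): L=1.6468, (cx,cy)=(0.9928,0.1196)
member 8 (4-5): L=1.9189, (cx,cy)=(0.3617,0.9323)
member 9 (4-6): L=1.3970, (cx,cy)=(1.0000,0.0000)
member 10 (5-6): L=1.9222, (cx,cy)=(0.3657,-0.9307)
solve A·x = −loads:
  F[0-1] = +200.5194 N (tension)
  F[0-2] = +1183.4803 N (tension)
  F[1-2] = -185.3471 N (compression)
  F[1-3] = +169.6584 N (tension)
  F[2-3] = +183.8426 N (tension)
  F[2-4] = +1041.5014 N (tension)
  F[3-4] = -159.3531 N (compression)
  F[3-5] = +322.0058 N (tension)
  F[4-5] = +147.1414 N (tension)
  F[4-6] = +907.2003 N (tension)
  F[5-6] = -2480.5000 N (compression)
  Rx@0 = -1280.1100 N
  Ry@0 = -175.7007 N
  Ry@6 = +2308.6507 N

-159.353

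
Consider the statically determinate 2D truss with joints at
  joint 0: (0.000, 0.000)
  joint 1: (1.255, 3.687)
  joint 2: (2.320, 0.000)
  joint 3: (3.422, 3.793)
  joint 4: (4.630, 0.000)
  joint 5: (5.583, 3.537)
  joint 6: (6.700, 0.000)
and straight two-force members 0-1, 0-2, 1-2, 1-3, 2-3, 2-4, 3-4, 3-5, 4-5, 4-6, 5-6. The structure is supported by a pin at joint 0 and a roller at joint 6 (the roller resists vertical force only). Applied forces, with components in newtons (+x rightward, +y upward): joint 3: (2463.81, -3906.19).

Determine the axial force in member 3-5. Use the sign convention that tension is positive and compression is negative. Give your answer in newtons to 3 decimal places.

N=7 nodes, M=11 members, R=3 reactions → 2N=14, M+R=14
member 0 (0-1): L=3.8947, (cx,cy)=(0.3222,0.9467)
member 1 (0-2): L=2.3200, (cx,cy)=(1.0000,0.0000)
member 2 (1-2): L=3.8377, (cx,cy)=(0.2775,-0.9607)
member 3 (1-3): L=2.1696, (cx,cy)=(0.9988,0.0489)
member 4 (2-3): L=3.9498, (cx,cy)=(0.2790,0.9603)
member 5 (2-4): L=2.3100, (cx,cy)=(1.0000,0.0000)
member 6 (3-4): L=3.9807, (cx,cy)=(0.3035,-0.9528)
member 7 (3-5): L=2.1761, (cx,cy)=(0.9931,-0.1176)
member 8 (4-5): L=3.6631, (cx,cy)=(0.2602,0.9656)
member 9 (4-6): L=2.0700, (cx,cy)=(1.0000,0.0000)
member 10 (5-6): L=3.7092, (cx,cy)=(0.3011,-0.9536)
solve A·x = −loads:
  F[0-1] = -545.3981 N (compression)
  F[0-2] = +2639.5534 N (tension)
  F[1-2] = +521.1043 N (tension)
  F[1-3] = -320.7368 N (compression)
  F[2-3] = -521.3387 N (compression)
  F[2-4] = +2929.6165 N (tension)
  F[3-4] = -3318.6276 N (compression)
  F[3-5] = -1935.9793 N (compression)
  F[4-5] = +3274.9010 N (tension)
  F[4-6] = +1070.5397 N (tension)
  F[5-6] = -3554.9064 N (compression)
  Rx@0 = -2463.8100 N
  Ry@0 = +516.3074 N
  Ry@6 = +3389.8826 N

-1935.979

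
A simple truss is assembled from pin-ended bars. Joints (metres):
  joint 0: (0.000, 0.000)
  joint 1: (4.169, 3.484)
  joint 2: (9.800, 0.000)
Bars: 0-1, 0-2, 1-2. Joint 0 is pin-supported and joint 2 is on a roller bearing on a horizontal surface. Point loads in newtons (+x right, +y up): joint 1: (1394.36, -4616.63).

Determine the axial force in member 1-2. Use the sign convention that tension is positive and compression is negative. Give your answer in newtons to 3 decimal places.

N=3 nodes, M=3 members, R=3 reactions → 2N=6, M+R=6
member 0 (0-1): L=5.4331, (cx,cy)=(0.7673,0.6413)
member 1 (0-2): L=9.8000, (cx,cy)=(1.0000,0.0000)
member 2 (1-2): L=6.6217, (cx,cy)=(0.8504,-0.5262)
solve A·x = −loads:
  F[0-1] = -3363.6839 N (compression)
  F[0-2] = +3975.4170 N (tension)
  F[1-2] = -4674.8127 N (compression)
  Rx@0 = -1394.3600 N
  Ry@0 = +2156.9687 N
  Ry@2 = +2459.6613 N

-4674.813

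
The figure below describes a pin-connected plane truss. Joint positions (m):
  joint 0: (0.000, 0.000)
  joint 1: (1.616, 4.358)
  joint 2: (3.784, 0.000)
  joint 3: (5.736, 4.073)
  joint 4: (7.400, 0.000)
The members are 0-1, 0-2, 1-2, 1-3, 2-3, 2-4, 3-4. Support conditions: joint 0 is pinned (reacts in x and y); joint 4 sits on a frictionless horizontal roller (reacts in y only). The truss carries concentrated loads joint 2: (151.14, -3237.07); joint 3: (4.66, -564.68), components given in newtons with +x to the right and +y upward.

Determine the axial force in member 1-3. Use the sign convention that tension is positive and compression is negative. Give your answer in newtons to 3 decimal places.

N=5 nodes, M=7 members, R=3 reactions → 2N=10, M+R=10
member 0 (0-1): L=4.6480, (cx,cy)=(0.3477,0.9376)
member 1 (0-2): L=3.7840, (cx,cy)=(1.0000,0.0000)
member 2 (1-2): L=4.8675, (cx,cy)=(0.4454,-0.8953)
member 3 (1-3): L=4.1298, (cx,cy)=(0.9976,-0.0690)
member 4 (2-3): L=4.5166, (cx,cy)=(0.4322,0.9018)
member 5 (2-4): L=3.6160, (cx,cy)=(1.0000,0.0000)
member 6 (3-4): L=4.3998, (cx,cy)=(0.3782,-0.9257)
solve A·x = −loads:
  F[0-1] = -1819.7277 N (compression)
  F[0-2] = +788.4806 N (tension)
  F[1-2] = +2024.2101 N (tension)
  F[1-3] = -1537.9399 N (compression)
  F[2-3] = +1579.9049 N (tension)
  F[2-4] = +856.1238 N (tension)
  F[3-4] = -2263.6852 N (compression)
  Rx@0 = -155.8000 N
  Ry@0 = +1706.2017 N
  Ry@4 = +2095.5483 N

-1537.940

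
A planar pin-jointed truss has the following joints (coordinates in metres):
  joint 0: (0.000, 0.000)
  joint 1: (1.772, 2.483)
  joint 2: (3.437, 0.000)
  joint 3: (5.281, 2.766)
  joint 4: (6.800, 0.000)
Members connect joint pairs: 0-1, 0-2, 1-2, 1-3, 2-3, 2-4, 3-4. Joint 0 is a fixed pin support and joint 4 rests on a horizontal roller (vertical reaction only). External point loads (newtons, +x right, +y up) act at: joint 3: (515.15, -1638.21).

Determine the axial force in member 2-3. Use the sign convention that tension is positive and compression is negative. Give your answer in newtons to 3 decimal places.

-168.064

N=5 nodes, M=7 members, R=3 reactions → 2N=10, M+R=10
member 0 (0-1): L=3.0505, (cx,cy)=(0.5809,0.8140)
member 1 (0-2): L=3.4370, (cx,cy)=(1.0000,0.0000)
member 2 (1-2): L=2.9896, (cx,cy)=(0.5569,-0.8306)
member 3 (1-3): L=3.5204, (cx,cy)=(0.9968,0.0804)
member 4 (2-3): L=3.3243, (cx,cy)=(0.5547,0.8321)
member 5 (2-4): L=3.3630, (cx,cy)=(1.0000,0.0000)
member 6 (3-4): L=3.1556, (cx,cy)=(0.4814,-0.8765)
solve A·x = −loads:
  F[0-1] = -192.1459 N (compression)
  F[0-2] = +626.7670 N (tension)
  F[1-2] = +168.3669 N (tension)
  F[1-3] = -206.0536 N (compression)
  F[2-3] = -168.0643 N (compression)
  F[2-4] = +813.7620 N (tension)
  F[3-4] = -1690.5510 N (compression)
  Rx@0 = -515.1500 N
  Ry@0 = +156.4024 N
  Ry@4 = +1481.8076 N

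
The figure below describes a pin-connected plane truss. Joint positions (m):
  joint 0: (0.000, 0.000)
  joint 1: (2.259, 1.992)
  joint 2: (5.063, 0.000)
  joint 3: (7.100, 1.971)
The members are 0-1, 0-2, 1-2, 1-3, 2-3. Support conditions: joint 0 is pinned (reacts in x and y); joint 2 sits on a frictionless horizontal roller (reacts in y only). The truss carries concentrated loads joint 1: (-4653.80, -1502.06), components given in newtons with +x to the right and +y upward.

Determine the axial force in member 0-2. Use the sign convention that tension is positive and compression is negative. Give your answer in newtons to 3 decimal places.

N=4 nodes, M=5 members, R=3 reactions → 2N=8, M+R=8
member 0 (0-1): L=3.0118, (cx,cy)=(0.7500,0.6614)
member 1 (0-2): L=5.0630, (cx,cy)=(1.0000,0.0000)
member 2 (1-2): L=3.4395, (cx,cy)=(0.8152,-0.5791)
member 3 (1-3): L=4.8410, (cx,cy)=(1.0000,-0.0043)
member 4 (2-3): L=2.8345, (cx,cy)=(0.7187,0.6954)
solve A·x = −loads:
  F[0-1] = -4026.1765 N (compression)
  F[0-2] = -1634.0013 N (compression)
  F[1-2] = +2004.3593 N (tension)
  F[1-3] = +0.0000 N (tension)
  F[2-3] = -0.0000 N (compression)
  Rx@0 = +4653.8000 N
  Ry@0 = +2662.8769 N
  Ry@2 = -1160.8169 N

-1634.001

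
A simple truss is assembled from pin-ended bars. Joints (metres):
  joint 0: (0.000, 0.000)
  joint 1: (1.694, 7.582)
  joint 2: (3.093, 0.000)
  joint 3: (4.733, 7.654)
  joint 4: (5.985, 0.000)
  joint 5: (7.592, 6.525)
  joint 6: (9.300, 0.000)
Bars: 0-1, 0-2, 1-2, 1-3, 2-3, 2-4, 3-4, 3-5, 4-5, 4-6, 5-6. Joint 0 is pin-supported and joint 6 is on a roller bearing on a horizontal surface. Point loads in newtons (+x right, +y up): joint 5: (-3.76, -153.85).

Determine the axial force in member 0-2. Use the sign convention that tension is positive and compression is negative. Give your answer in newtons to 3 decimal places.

N=7 nodes, M=11 members, R=3 reactions → 2N=14, M+R=14
member 0 (0-1): L=7.7689, (cx,cy)=(0.2180,0.9759)
member 1 (0-2): L=3.0930, (cx,cy)=(1.0000,0.0000)
member 2 (1-2): L=7.7100, (cx,cy)=(0.1815,-0.9834)
member 3 (1-3): L=3.0399, (cx,cy)=(0.9997,0.0237)
member 4 (2-3): L=7.8277, (cx,cy)=(0.2095,0.9778)
member 5 (2-4): L=2.8920, (cx,cy)=(1.0000,0.0000)
member 6 (3-4): L=7.7557, (cx,cy)=(0.1614,-0.9869)
member 7 (3-5): L=3.0738, (cx,cy)=(0.9301,-0.3673)
member 8 (4-5): L=6.7200, (cx,cy)=(0.2391,0.9710)
member 9 (4-6): L=3.3150, (cx,cy)=(1.0000,0.0000)
member 10 (5-6): L=6.7448, (cx,cy)=(0.2532,-0.9674)
solve A·x = −loads:
  F[0-1] = -31.6552 N (compression)
  F[0-2] = +3.1424 N (tension)
  F[1-2] = +31.1127 N (tension)
  F[1-3] = -12.5514 N (compression)
  F[2-3] = -31.2907 N (compression)
  F[2-4] = +15.3436 N (tension)
  F[3-4] = +41.6378 N (tension)
  F[3-5] = -27.7659 N (compression)
  F[4-5] = -42.3196 N (compression)
  F[4-6] = +32.1854 N (tension)
  F[5-6] = -127.0991 N (compression)
  Rx@0 = +3.7600 N
  Ry@0 = +30.8935 N
  Ry@6 = +122.9565 N

3.142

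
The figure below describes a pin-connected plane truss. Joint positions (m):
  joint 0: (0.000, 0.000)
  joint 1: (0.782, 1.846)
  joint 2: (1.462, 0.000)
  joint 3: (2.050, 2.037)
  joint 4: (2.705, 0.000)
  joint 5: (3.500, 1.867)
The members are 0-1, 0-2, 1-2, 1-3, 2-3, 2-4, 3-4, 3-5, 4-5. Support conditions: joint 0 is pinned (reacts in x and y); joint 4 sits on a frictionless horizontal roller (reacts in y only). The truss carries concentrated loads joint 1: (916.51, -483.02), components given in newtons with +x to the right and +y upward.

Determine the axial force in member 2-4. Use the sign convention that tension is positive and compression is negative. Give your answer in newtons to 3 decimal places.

N=6 nodes, M=9 members, R=3 reactions → 2N=12, M+R=12
member 0 (0-1): L=2.0048, (cx,cy)=(0.3901,0.9208)
member 1 (0-2): L=1.4620, (cx,cy)=(1.0000,0.0000)
member 2 (1-2): L=1.9673, (cx,cy)=(0.3457,-0.9384)
member 3 (1-3): L=1.2823, (cx,cy)=(0.9888,0.1490)
member 4 (2-3): L=2.1202, (cx,cy)=(0.2773,0.9608)
member 5 (2-4): L=1.2430, (cx,cy)=(1.0000,0.0000)
member 6 (3-4): L=2.1397, (cx,cy)=(0.3061,-0.9520)
member 7 (3-5): L=1.4599, (cx,cy)=(0.9932,-0.1164)
member 8 (4-5): L=2.0292, (cx,cy)=(0.3918,0.9201)
solve A·x = −loads:
  F[0-1] = +306.3477 N (tension)
  F[0-2] = +797.0151 N (tension)
  F[1-2] = -893.7117 N (compression)
  F[1-3] = -493.6026 N (compression)
  F[2-3] = +872.8637 N (tension)
  F[2-4] = +246.0193 N (tension)
  F[3-4] = -803.6825 N (compression)
  F[3-5] = +0.0000 N (tension)
  F[4-5] = -0.0000 N (compression)
  Rx@0 = -916.5100 N
  Ry@0 = -282.0813 N
  Ry@4 = +765.1013 N

246.019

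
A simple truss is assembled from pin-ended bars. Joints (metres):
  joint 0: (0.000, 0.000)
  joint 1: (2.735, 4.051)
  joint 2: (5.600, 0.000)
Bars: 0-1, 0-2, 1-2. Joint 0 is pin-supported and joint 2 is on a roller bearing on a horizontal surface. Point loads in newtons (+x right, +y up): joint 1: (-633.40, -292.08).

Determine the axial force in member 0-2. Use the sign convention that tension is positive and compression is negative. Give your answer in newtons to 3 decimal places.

-223.165

N=3 nodes, M=3 members, R=3 reactions → 2N=6, M+R=6
member 0 (0-1): L=4.8878, (cx,cy)=(0.5596,0.8288)
member 1 (0-2): L=5.6000, (cx,cy)=(1.0000,0.0000)
member 2 (1-2): L=4.9617, (cx,cy)=(0.5774,-0.8164)
solve A·x = −loads:
  F[0-1] = -733.1462 N (compression)
  F[0-2] = -223.1654 N (compression)
  F[1-2] = +386.4878 N (tension)
  Rx@0 = +633.4000 N
  Ry@0 = +607.6273 N
  Ry@2 = -315.5473 N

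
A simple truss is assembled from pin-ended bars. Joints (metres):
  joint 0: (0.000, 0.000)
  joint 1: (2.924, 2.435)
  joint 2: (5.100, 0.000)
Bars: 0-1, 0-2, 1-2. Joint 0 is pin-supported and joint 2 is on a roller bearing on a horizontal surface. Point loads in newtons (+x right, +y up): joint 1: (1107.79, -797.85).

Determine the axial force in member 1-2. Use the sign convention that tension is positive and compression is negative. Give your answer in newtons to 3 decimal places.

N=3 nodes, M=3 members, R=3 reactions → 2N=6, M+R=6
member 0 (0-1): L=3.8051, (cx,cy)=(0.7684,0.6399)
member 1 (0-2): L=5.1000, (cx,cy)=(1.0000,0.0000)
member 2 (1-2): L=3.2656, (cx,cy)=(0.6663,-0.7456)
solve A·x = −loads:
  F[0-1] = +294.5645 N (tension)
  F[0-2] = +881.4359 N (tension)
  F[1-2] = -1322.8055 N (compression)
  Rx@0 = -1107.7900 N
  Ry@0 = -188.4994 N
  Ry@2 = +986.3494 N

-1322.805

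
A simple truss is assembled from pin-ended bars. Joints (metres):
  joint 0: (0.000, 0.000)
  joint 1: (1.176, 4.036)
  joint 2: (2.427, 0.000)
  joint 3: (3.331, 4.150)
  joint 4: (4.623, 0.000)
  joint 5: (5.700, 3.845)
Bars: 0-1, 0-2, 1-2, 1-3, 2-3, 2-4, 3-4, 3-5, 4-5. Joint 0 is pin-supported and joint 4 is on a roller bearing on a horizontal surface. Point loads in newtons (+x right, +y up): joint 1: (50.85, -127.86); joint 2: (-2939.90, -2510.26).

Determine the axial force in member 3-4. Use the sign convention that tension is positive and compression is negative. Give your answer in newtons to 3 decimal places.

-1460.794

N=6 nodes, M=9 members, R=3 reactions → 2N=12, M+R=12
member 0 (0-1): L=4.2038, (cx,cy)=(0.2797,0.9601)
member 1 (0-2): L=2.4270, (cx,cy)=(1.0000,0.0000)
member 2 (1-2): L=4.2254, (cx,cy)=(0.2961,-0.9552)
member 3 (1-3): L=2.1580, (cx,cy)=(0.9986,0.0528)
member 4 (2-3): L=4.2473, (cx,cy)=(0.2128,0.9771)
member 5 (2-4): L=2.1960, (cx,cy)=(1.0000,0.0000)
member 6 (3-4): L=4.3465, (cx,cy)=(0.2973,-0.9548)
member 7 (3-5): L=2.3886, (cx,cy)=(0.9918,-0.1277)
member 8 (4-5): L=3.9930, (cx,cy)=(0.2697,0.9629)
solve A·x = −loads:
  F[0-1] = -1295.0617 N (compression)
  F[0-2] = -2526.7640 N (compression)
  F[1-2] = +1126.5009 N (tension)
  F[1-3] = -747.6967 N (compression)
  F[2-3] = +1467.8962 N (tension)
  F[2-4] = +434.2254 N (tension)
  F[3-4] = -1460.7939 N (compression)
  F[3-5] = -0.0000 N (tension)
  F[4-5] = +0.0000 N (tension)
  Rx@0 = +2889.0500 N
  Ry@0 = +1243.3558 N
  Ry@4 = +1394.7642 N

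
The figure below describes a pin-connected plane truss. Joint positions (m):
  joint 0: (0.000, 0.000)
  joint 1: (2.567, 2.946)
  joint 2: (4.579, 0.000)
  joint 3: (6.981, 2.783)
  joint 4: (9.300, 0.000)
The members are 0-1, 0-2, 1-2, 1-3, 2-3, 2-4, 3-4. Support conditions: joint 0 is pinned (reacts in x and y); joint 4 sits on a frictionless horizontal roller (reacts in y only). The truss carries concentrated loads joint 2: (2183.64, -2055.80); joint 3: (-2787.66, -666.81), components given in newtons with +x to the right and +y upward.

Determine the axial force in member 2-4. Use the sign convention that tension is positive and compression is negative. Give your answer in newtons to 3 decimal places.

565.412

N=5 nodes, M=7 members, R=3 reactions → 2N=10, M+R=10
member 0 (0-1): L=3.9075, (cx,cy)=(0.6569,0.7539)
member 1 (0-2): L=4.5790, (cx,cy)=(1.0000,0.0000)
member 2 (1-2): L=3.5675, (cx,cy)=(0.5640,-0.8258)
member 3 (1-3): L=4.4170, (cx,cy)=(0.9993,-0.0369)
member 4 (2-3): L=3.6762, (cx,cy)=(0.6534,0.7570)
member 5 (2-4): L=4.7210, (cx,cy)=(1.0000,0.0000)
member 6 (3-4): L=3.6225, (cx,cy)=(0.6402,-0.7682)
solve A·x = −loads:
  F[0-1] = -2711.1853 N (compression)
  F[0-2] = +1177.0797 N (tension)
  F[1-2] = +2621.0433 N (tension)
  F[1-3] = -3261.5380 N (compression)
  F[2-3] = -143.4917 N (compression)
  F[2-4] = +565.4120 N (tension)
  F[3-4] = -883.2392 N (compression)
  Rx@0 = +604.0200 N
  Ry@0 = +2044.0669 N
  Ry@4 = +678.5431 N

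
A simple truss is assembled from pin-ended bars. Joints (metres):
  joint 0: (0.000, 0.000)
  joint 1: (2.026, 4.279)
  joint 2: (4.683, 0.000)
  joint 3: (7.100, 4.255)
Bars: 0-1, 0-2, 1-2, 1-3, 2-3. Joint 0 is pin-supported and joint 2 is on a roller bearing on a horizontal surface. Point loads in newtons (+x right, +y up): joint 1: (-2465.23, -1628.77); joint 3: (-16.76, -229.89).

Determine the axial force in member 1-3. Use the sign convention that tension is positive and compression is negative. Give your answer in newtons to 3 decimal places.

113.522

N=4 nodes, M=5 members, R=3 reactions → 2N=8, M+R=8
member 0 (0-1): L=4.7344, (cx,cy)=(0.4279,0.9038)
member 1 (0-2): L=4.6830, (cx,cy)=(1.0000,0.0000)
member 2 (1-2): L=5.0368, (cx,cy)=(0.5275,-0.8495)
member 3 (1-3): L=5.0741, (cx,cy)=(1.0000,-0.0047)
member 4 (2-3): L=4.8936, (cx,cy)=(0.4939,0.8695)
solve A·x = −loads:
  F[0-1] = -3400.3242 N (compression)
  F[0-2] = -1026.8825 N (compression)
  F[1-2] = +1699.6665 N (tension)
  F[1-3] = +113.5224 N (tension)
  F[2-3] = -263.7726 N (compression)
  Rx@0 = +2481.9900 N
  Ry@0 = +3073.2502 N
  Ry@2 = -1214.5902 N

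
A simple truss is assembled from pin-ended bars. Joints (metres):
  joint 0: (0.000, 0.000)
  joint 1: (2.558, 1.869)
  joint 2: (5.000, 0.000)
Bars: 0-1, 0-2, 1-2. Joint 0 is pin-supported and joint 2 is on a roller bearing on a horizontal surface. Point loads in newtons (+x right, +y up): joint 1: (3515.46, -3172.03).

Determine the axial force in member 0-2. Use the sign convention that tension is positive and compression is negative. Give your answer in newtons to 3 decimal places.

N=3 nodes, M=3 members, R=3 reactions → 2N=6, M+R=6
member 0 (0-1): L=3.1680, (cx,cy)=(0.8074,0.5900)
member 1 (0-2): L=5.0000, (cx,cy)=(1.0000,0.0000)
member 2 (1-2): L=3.0751, (cx,cy)=(0.7941,-0.6078)
solve A·x = −loads:
  F[0-1] = -398.5748 N (compression)
  F[0-2] = +3837.2842 N (tension)
  F[1-2] = -4832.1910 N (compression)
  Rx@0 = -3515.4600 N
  Ry@0 = +235.1405 N
  Ry@2 = +2936.8895 N

3837.284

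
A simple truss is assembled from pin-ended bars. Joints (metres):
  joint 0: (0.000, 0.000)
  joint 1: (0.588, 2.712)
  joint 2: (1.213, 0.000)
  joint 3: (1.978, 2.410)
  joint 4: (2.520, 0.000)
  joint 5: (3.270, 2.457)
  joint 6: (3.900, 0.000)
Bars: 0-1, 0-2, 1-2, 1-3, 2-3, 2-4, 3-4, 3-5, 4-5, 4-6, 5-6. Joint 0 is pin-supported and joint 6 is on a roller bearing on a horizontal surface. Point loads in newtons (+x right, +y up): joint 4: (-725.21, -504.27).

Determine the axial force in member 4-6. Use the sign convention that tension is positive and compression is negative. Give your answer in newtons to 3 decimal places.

83.548

N=7 nodes, M=11 members, R=3 reactions → 2N=14, M+R=14
member 0 (0-1): L=2.7750, (cx,cy)=(0.2119,0.9773)
member 1 (0-2): L=1.2130, (cx,cy)=(1.0000,0.0000)
member 2 (1-2): L=2.7831, (cx,cy)=(0.2246,-0.9745)
member 3 (1-3): L=1.4224, (cx,cy)=(0.9772,-0.2123)
member 4 (2-3): L=2.5285, (cx,cy)=(0.3026,0.9531)
member 5 (2-4): L=1.3070, (cx,cy)=(1.0000,0.0000)
member 6 (3-4): L=2.4702, (cx,cy)=(0.2194,-0.9756)
member 7 (3-5): L=1.2929, (cx,cy)=(0.9993,0.0364)
member 8 (4-5): L=2.5689, (cx,cy)=(0.2920,0.9564)
member 9 (4-6): L=1.3800, (cx,cy)=(1.0000,0.0000)
member 10 (5-6): L=2.5365, (cx,cy)=(0.2484,-0.9687)
solve A·x = −loads:
  F[0-1] = -182.5798 N (compression)
  F[0-2] = -686.5230 N (compression)
  F[1-2] = +201.8432 N (tension)
  F[1-3] = -85.9752 N (compression)
  F[2-3] = -206.3590 N (compression)
  F[2-4] = -578.7608 N (compression)
  F[3-4] = +175.9904 N (tension)
  F[3-5] = -185.1867 N (compression)
  F[4-5] = +347.7172 N (tension)
  F[4-6] = +83.5477 N (tension)
  F[5-6] = -336.3767 N (compression)
  Rx@0 = +725.2100 N
  Ry@0 = +178.4340 N
  Ry@6 = +325.8360 N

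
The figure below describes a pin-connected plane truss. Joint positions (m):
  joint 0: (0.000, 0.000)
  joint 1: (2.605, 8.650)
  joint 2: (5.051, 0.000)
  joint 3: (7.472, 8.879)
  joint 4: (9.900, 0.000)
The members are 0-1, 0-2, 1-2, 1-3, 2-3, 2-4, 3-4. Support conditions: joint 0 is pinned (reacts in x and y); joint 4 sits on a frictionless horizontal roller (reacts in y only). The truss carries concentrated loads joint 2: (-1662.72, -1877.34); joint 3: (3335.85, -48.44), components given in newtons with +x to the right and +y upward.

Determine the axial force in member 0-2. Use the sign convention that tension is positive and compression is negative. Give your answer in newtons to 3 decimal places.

N=5 nodes, M=7 members, R=3 reactions → 2N=10, M+R=10
member 0 (0-1): L=9.0337, (cx,cy)=(0.2884,0.9575)
member 1 (0-2): L=5.0510, (cx,cy)=(1.0000,0.0000)
member 2 (1-2): L=8.9892, (cx,cy)=(0.2721,-0.9623)
member 3 (1-3): L=4.8724, (cx,cy)=(0.9989,0.0470)
member 4 (2-3): L=9.2031, (cx,cy)=(0.2631,0.9648)
member 5 (2-4): L=4.8490, (cx,cy)=(1.0000,0.0000)
member 6 (3-4): L=9.2050, (cx,cy)=(0.2638,-0.9646)
solve A·x = −loads:
  F[0-1] = +2151.8294 N (tension)
  F[0-2] = +1052.6214 N (tension)
  F[1-2] = -2083.1581 N (compression)
  F[1-3] = +1188.6595 N (tension)
  F[2-3] = +4023.6117 N (tension)
  F[2-4] = +1090.0438 N (tension)
  F[3-4] = -4132.5539 N (compression)
  Rx@0 = -1673.1300 N
  Ry@0 = -2060.4220 N
  Ry@4 = +3986.2020 N

1052.621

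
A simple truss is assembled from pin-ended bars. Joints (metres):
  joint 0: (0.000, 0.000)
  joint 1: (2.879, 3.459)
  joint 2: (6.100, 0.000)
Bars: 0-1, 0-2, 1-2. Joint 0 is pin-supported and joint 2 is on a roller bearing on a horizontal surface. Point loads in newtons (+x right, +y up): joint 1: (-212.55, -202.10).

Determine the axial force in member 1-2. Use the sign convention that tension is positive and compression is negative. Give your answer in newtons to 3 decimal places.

N=3 nodes, M=3 members, R=3 reactions → 2N=6, M+R=6
member 0 (0-1): L=4.5004, (cx,cy)=(0.6397,0.7686)
member 1 (0-2): L=6.1000, (cx,cy)=(1.0000,0.0000)
member 2 (1-2): L=4.7265, (cx,cy)=(0.6815,-0.7318)
solve A·x = −loads:
  F[0-1] = -295.6553 N (compression)
  F[0-2] = -23.4118 N (compression)
  F[1-2] = +34.3543 N (tension)
  Rx@0 = +212.5500 N
  Ry@0 = +227.2417 N
  Ry@2 = -25.1417 N

34.354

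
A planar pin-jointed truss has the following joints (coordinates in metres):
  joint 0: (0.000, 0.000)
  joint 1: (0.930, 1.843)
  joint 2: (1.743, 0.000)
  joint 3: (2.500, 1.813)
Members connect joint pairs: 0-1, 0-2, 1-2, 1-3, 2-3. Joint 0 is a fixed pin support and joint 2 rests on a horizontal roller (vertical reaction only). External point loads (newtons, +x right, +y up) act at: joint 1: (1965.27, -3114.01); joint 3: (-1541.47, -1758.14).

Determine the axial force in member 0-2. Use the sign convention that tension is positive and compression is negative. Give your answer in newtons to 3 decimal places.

531.923

N=4 nodes, M=5 members, R=3 reactions → 2N=8, M+R=8
member 0 (0-1): L=2.0644, (cx,cy)=(0.4505,0.8928)
member 1 (0-2): L=1.7430, (cx,cy)=(1.0000,0.0000)
member 2 (1-2): L=2.0144, (cx,cy)=(0.4036,-0.9149)
member 3 (1-3): L=1.5703, (cx,cy)=(0.9998,-0.0191)
member 4 (2-3): L=1.9647, (cx,cy)=(0.3853,0.9228)
solve A·x = −loads:
  F[0-1] = -240.0035 N (compression)
  F[0-2] = +531.9227 N (tension)
  F[1-2] = -3152.6162 N (compression)
  F[1-3] = -801.1318 N (compression)
  F[2-3] = -1921.8288 N (compression)
  Rx@0 = -423.8000 N
  Ry@0 = +214.2689 N
  Ry@2 = +4657.8811 N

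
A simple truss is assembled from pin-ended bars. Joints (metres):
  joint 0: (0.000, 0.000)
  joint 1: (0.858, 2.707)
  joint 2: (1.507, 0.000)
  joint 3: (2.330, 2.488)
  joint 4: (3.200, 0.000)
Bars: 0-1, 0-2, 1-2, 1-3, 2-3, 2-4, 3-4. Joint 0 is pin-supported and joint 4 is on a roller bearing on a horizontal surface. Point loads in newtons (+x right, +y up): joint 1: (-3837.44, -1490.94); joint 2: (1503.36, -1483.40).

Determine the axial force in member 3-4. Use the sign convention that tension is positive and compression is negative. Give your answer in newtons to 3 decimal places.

N=5 nodes, M=7 members, R=3 reactions → 2N=10, M+R=10
member 0 (0-1): L=2.8397, (cx,cy)=(0.3021,0.9533)
member 1 (0-2): L=1.5070, (cx,cy)=(1.0000,0.0000)
member 2 (1-2): L=2.7837, (cx,cy)=(0.2331,-0.9724)
member 3 (1-3): L=1.4882, (cx,cy)=(0.9891,-0.1472)
member 4 (2-3): L=2.6206, (cx,cy)=(0.3141,0.9494)
member 5 (2-4): L=1.6930, (cx,cy)=(1.0000,0.0000)
member 6 (3-4): L=2.6357, (cx,cy)=(0.3301,-0.9440)
solve A·x = −loads:
  F[0-1] = -5373.3634 N (compression)
  F[0-2] = -710.5591 N (compression)
  F[1-2] = +3521.0705 N (tension)
  F[1-3] = +1408.3423 N (tension)
  F[2-3] = -2044.0567 N (compression)
  F[2-4] = -751.0700 N (compression)
  F[3-4] = +2275.4179 N (tension)
  Rx@0 = +2334.0800 N
  Ry@0 = +5122.2274 N
  Ry@4 = -2147.8874 N

2275.418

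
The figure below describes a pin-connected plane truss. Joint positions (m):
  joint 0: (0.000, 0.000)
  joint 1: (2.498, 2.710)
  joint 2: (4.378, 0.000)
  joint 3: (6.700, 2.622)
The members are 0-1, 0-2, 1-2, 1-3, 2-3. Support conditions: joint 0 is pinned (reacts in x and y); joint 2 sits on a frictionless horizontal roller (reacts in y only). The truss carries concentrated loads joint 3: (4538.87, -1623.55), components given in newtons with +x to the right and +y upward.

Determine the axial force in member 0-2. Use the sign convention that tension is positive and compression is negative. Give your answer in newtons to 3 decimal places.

N=4 nodes, M=5 members, R=3 reactions → 2N=8, M+R=8
member 0 (0-1): L=3.6857, (cx,cy)=(0.6778,0.7353)
member 1 (0-2): L=4.3780, (cx,cy)=(1.0000,0.0000)
member 2 (1-2): L=3.2983, (cx,cy)=(0.5700,-0.8216)
member 3 (1-3): L=4.2029, (cx,cy)=(0.9998,-0.0209)
member 4 (2-3): L=3.5024, (cx,cy)=(0.6630,0.7486)
solve A·x = −loads:
  F[0-1] = +4868.1239 N (tension)
  F[0-2] = +1239.4427 N (tension)
  F[1-2] = -4505.9904 N (compression)
  F[1-3] = +5869.1195 N (tension)
  F[2-3] = -2004.5281 N (compression)
  Rx@0 = -4538.8700 N
  Ry@0 = -3579.4427 N
  Ry@2 = +5202.9927 N

1239.443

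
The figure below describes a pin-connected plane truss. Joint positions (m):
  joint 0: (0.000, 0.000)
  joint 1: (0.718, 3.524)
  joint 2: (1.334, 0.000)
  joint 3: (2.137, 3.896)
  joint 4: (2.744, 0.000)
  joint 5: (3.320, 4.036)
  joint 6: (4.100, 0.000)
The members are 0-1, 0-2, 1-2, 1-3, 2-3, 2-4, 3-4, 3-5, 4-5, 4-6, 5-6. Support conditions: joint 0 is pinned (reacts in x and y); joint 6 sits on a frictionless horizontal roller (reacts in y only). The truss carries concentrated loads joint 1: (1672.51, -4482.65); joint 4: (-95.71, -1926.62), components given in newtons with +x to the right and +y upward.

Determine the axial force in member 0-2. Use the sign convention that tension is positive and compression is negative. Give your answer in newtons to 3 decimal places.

2167.111

N=7 nodes, M=11 members, R=3 reactions → 2N=14, M+R=14
member 0 (0-1): L=3.5964, (cx,cy)=(0.1996,0.9799)
member 1 (0-2): L=1.3340, (cx,cy)=(1.0000,0.0000)
member 2 (1-2): L=3.5774, (cx,cy)=(0.1722,-0.9851)
member 3 (1-3): L=1.4670, (cx,cy)=(0.9673,0.2536)
member 4 (2-3): L=3.9779, (cx,cy)=(0.2019,0.9794)
member 5 (2-4): L=1.4100, (cx,cy)=(1.0000,0.0000)
member 6 (3-4): L=3.9430, (cx,cy)=(0.1539,-0.9881)
member 7 (3-5): L=1.1913, (cx,cy)=(0.9931,0.1175)
member 8 (4-5): L=4.0769, (cx,cy)=(0.1413,0.9900)
member 9 (4-6): L=1.3560, (cx,cy)=(1.0000,0.0000)
member 10 (5-6): L=4.1107, (cx,cy)=(0.1897,-0.9818)
solve A·x = −loads:
  F[0-1] = -2956.8163 N (compression)
  F[0-2] = +2167.1107 N (tension)
  F[1-2] = -2114.6984 N (compression)
  F[1-3] = -1962.8504 N (compression)
  F[2-3] = +2126.8986 N (tension)
  F[2-4] = +1373.6319 N (tension)
  F[3-4] = -1748.2354 N (compression)
  F[3-5] = -1208.5876 N (compression)
  F[4-5] = +3691.0402 N (tension)
  F[4-6] = +678.7273 N (tension)
  F[5-6] = -3576.9633 N (compression)
  Rx@0 = -1576.8000 N
  Ry@0 = +2897.2912 N
  Ry@6 = +3511.9788 N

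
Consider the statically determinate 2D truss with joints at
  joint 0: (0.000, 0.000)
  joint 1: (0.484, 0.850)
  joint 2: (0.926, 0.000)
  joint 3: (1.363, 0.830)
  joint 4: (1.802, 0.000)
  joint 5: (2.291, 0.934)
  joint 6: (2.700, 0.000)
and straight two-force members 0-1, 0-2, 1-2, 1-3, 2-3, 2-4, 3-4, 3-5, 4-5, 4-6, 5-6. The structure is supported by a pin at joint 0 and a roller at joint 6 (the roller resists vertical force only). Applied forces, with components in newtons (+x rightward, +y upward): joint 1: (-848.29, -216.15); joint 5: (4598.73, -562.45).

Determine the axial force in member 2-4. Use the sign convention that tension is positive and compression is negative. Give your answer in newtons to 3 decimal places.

1758.482

N=7 nodes, M=11 members, R=3 reactions → 2N=14, M+R=14
member 0 (0-1): L=0.9781, (cx,cy)=(0.4948,0.8690)
member 1 (0-2): L=0.9260, (cx,cy)=(1.0000,0.0000)
member 2 (1-2): L=0.9581, (cx,cy)=(0.4614,-0.8872)
member 3 (1-3): L=0.8792, (cx,cy)=(0.9997,-0.0227)
member 4 (2-3): L=0.9380, (cx,cy)=(0.4659,0.8848)
member 5 (2-4): L=0.8760, (cx,cy)=(1.0000,0.0000)
member 6 (3-4): L=0.9389, (cx,cy)=(0.4675,-0.8840)
member 7 (3-5): L=0.9338, (cx,cy)=(0.9938,0.1114)
member 8 (4-5): L=1.0543, (cx,cy)=(0.4638,0.8859)
member 9 (4-6): L=0.8980, (cx,cy)=(1.0000,0.0000)
member 10 (5-6): L=1.0196, (cx,cy)=(0.4011,-0.9160)
solve A·x = −loads:
  F[0-1] = +1221.1339 N (tension)
  F[0-2] = +3146.2020 N (tension)
  F[1-2] = -1494.6186 N (compression)
  F[1-3] = +2142.6288 N (tension)
  F[2-3] = +1498.6183 N (tension)
  F[2-4] = +1758.4819 N (tension)
  F[3-4] = -1024.1803 N (compression)
  F[3-5] = +3339.8766 N (tension)
  F[4-5] = +1021.9201 N (tension)
  F[4-6] = +805.6345 N (tension)
  F[5-6] = -2008.4248 N (compression)
  Rx@0 = -3750.4400 N
  Ry@0 = -1061.1618 N
  Ry@6 = +1839.7618 N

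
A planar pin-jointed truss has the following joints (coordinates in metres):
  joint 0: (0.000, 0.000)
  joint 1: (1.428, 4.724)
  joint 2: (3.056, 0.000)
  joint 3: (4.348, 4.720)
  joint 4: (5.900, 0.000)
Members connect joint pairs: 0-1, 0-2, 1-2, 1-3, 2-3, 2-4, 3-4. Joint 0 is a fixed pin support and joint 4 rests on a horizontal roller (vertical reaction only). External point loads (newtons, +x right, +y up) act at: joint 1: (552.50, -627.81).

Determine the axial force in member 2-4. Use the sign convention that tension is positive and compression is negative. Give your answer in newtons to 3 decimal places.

N=5 nodes, M=7 members, R=3 reactions → 2N=10, M+R=10
member 0 (0-1): L=4.9351, (cx,cy)=(0.2894,0.9572)
member 1 (0-2): L=3.0560, (cx,cy)=(1.0000,0.0000)
member 2 (1-2): L=4.9967, (cx,cy)=(0.3258,-0.9454)
member 3 (1-3): L=2.9200, (cx,cy)=(1.0000,-0.0014)
member 4 (2-3): L=4.8936, (cx,cy)=(0.2640,0.9645)
member 5 (2-4): L=2.8440, (cx,cy)=(1.0000,0.0000)
member 6 (3-4): L=4.9686, (cx,cy)=(0.3124,-0.9500)
solve A·x = −loads:
  F[0-1] = -34.9805 N (compression)
  F[0-2] = +562.6218 N (tension)
  F[1-2] = -628.1099 N (compression)
  F[1-3] = -357.9726 N (compression)
  F[2-3] = +615.6810 N (tension)
  F[2-4] = +195.4224 N (tension)
  F[3-4] = -625.6302 N (compression)
  Rx@0 = -552.5000 N
  Ry@0 = +33.4841 N
  Ry@4 = +594.3259 N

195.422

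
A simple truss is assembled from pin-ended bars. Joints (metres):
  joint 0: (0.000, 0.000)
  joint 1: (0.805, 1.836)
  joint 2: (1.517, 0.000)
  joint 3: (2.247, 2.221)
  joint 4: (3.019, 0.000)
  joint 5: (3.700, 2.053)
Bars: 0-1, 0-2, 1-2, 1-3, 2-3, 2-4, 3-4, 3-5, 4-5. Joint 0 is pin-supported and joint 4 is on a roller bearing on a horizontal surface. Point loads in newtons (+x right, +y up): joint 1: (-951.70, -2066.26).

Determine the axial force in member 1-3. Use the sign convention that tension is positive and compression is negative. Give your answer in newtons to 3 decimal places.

21.344

N=6 nodes, M=9 members, R=3 reactions → 2N=12, M+R=12
member 0 (0-1): L=2.0047, (cx,cy)=(0.4016,0.9158)
member 1 (0-2): L=1.5170, (cx,cy)=(1.0000,0.0000)
member 2 (1-2): L=1.9692, (cx,cy)=(0.3616,-0.9323)
member 3 (1-3): L=1.4925, (cx,cy)=(0.9662,0.2580)
member 4 (2-3): L=2.3379, (cx,cy)=(0.3122,0.9500)
member 5 (2-4): L=1.5020, (cx,cy)=(1.0000,0.0000)
member 6 (3-4): L=2.3513, (cx,cy)=(0.3283,-0.9446)
member 7 (3-5): L=1.4627, (cx,cy)=(0.9934,-0.1149)
member 8 (4-5): L=2.1630, (cx,cy)=(0.3148,0.9491)
solve A·x = −loads:
  F[0-1] = -2286.5193 N (compression)
  F[0-2] = -33.5450 N (compression)
  F[1-2] = +35.7417 N (tension)
  F[1-3] = +21.3444 N (tension)
  F[2-3] = -35.0775 N (compression)
  F[2-4] = -9.6692 N (compression)
  F[3-4] = +29.4503 N (tension)
  F[3-5] = +0.0000 N (tension)
  F[4-5] = -0.0000 N (compression)
  Rx@0 = +951.7000 N
  Ry@0 = +2094.0778 N
  Ry@4 = -27.8178 N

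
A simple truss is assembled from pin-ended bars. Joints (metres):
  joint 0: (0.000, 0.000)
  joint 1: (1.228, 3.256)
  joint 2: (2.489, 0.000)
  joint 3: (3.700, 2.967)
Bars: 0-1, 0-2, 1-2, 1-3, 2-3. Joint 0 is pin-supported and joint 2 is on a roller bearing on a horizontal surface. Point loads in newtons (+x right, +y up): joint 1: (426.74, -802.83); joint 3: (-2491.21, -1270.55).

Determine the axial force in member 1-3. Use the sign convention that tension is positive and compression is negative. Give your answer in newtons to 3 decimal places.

N=4 nodes, M=5 members, R=3 reactions → 2N=8, M+R=8
member 0 (0-1): L=3.4799, (cx,cy)=(0.3529,0.9357)
member 1 (0-2): L=2.4890, (cx,cy)=(1.0000,0.0000)
member 2 (1-2): L=3.4917, (cx,cy)=(0.3611,-0.9325)
member 3 (1-3): L=2.4888, (cx,cy)=(0.9932,-0.1161)
member 4 (2-3): L=3.2046, (cx,cy)=(0.3779,0.9258)
solve A·x = −loads:
  F[0-1] = -2351.2175 N (compression)
  F[0-2] = -1234.7574 N (compression)
  F[1-2] = +1734.2889 N (tension)
  F[1-3] = -1895.6085 N (compression)
  F[2-3] = -1610.0508 N (compression)
  Rx@0 = +2064.4700 N
  Ry@0 = +2199.9547 N
  Ry@2 = -126.5747 N

-1895.609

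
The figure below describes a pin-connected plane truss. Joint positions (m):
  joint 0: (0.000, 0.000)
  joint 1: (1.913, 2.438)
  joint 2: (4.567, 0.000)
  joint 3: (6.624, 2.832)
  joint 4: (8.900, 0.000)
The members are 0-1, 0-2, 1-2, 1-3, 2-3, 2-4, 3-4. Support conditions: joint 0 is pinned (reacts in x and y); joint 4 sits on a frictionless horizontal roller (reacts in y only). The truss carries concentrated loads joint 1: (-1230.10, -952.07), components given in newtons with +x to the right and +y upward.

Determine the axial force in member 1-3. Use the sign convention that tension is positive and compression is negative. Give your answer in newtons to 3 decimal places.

216.302

N=5 nodes, M=7 members, R=3 reactions → 2N=10, M+R=10
member 0 (0-1): L=3.0989, (cx,cy)=(0.6173,0.7867)
member 1 (0-2): L=4.5670, (cx,cy)=(1.0000,0.0000)
member 2 (1-2): L=3.6038, (cx,cy)=(0.7364,-0.6765)
member 3 (1-3): L=4.7274, (cx,cy)=(0.9965,0.0833)
member 4 (2-3): L=3.5002, (cx,cy)=(0.5877,0.8091)
member 5 (2-4): L=4.3330, (cx,cy)=(1.0000,0.0000)
member 6 (3-4): L=3.6332, (cx,cy)=(0.6264,-0.7795)
solve A·x = −loads:
  F[0-1] = -1378.3699 N (compression)
  F[0-2] = -379.2207 N (compression)
  F[1-2] = +222.2461 N (tension)
  F[1-3] = +216.3024 N (tension)
  F[2-3] = -185.8254 N (compression)
  F[2-4] = -106.3443 N (compression)
  F[3-4] = +169.7600 N (tension)
  Rx@0 = +1230.1000 N
  Ry@0 = +1084.3929 N
  Ry@4 = -132.3229 N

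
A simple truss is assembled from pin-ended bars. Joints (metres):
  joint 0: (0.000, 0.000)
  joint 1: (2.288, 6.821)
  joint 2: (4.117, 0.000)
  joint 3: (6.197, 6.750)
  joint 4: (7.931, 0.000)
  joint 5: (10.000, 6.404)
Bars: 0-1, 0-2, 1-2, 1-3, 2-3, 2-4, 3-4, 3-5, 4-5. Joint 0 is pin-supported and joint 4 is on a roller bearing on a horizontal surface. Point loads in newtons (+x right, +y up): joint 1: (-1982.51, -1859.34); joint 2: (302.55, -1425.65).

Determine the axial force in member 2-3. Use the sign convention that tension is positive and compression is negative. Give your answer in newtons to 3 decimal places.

N=6 nodes, M=9 members, R=3 reactions → 2N=12, M+R=12
member 0 (0-1): L=7.1945, (cx,cy)=(0.3180,0.9481)
member 1 (0-2): L=4.1170, (cx,cy)=(1.0000,0.0000)
member 2 (1-2): L=7.0620, (cx,cy)=(0.2590,-0.9659)
member 3 (1-3): L=3.9096, (cx,cy)=(0.9998,-0.0182)
member 4 (2-3): L=7.0632, (cx,cy)=(0.2945,0.9557)
member 5 (2-4): L=3.8140, (cx,cy)=(1.0000,0.0000)
member 6 (3-4): L=6.9692, (cx,cy)=(0.2488,-0.9686)
member 7 (3-5): L=3.8187, (cx,cy)=(0.9959,-0.0906)
member 8 (4-5): L=6.7299, (cx,cy)=(0.3074,0.9516)
solve A·x = −loads:
  F[0-1] = -3916.9294 N (compression)
  F[0-2] = -434.2972 N (compression)
  F[1-2] = +1915.2124 N (tension)
  F[1-3] = +240.8598 N (tension)
  F[2-3] = -443.8977 N (compression)
  F[2-4] = -110.0994 N (compression)
  F[3-4] = +442.5035 N (tension)
  F[3-5] = +0.0000 N (tension)
  F[4-5] = -0.0000 N (compression)
  Rx@0 = +1679.9600 N
  Ry@0 = +3713.5778 N
  Ry@4 = -428.5878 N

-443.898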